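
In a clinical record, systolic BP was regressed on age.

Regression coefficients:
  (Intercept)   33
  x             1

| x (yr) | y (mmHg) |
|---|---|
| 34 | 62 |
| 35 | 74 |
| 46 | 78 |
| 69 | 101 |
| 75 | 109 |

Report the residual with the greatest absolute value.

e = 6

x=34: ŷ = 33 + 34 = 67; e = 62 − 67 = -5
x=35: ŷ = 33 + 35 = 68; e = 74 − 68 = 6
x=46: ŷ = 33 + 46 = 79; e = 78 − 79 = -1
x=69: ŷ = 33 + 69 = 102; e = 101 − 102 = -1
x=75: ŷ = 33 + 75 = 108; e = 109 − 108 = 1
Largest |e| is 6 at x = 35, residual 6.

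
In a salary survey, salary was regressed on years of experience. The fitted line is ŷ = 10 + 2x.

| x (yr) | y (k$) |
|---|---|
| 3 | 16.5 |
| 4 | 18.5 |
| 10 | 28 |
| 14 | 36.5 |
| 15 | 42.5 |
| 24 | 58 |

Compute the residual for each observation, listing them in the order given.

x=3: ŷ = 10 + 2·3 = 16; e = 16.5 − 16 = 0.5
x=4: ŷ = 10 + 2·4 = 18; e = 18.5 − 18 = 0.5
x=10: ŷ = 10 + 2·10 = 30; e = 28 − 30 = -2
x=14: ŷ = 10 + 2·14 = 38; e = 36.5 − 38 = -1.5
x=15: ŷ = 10 + 2·15 = 40; e = 42.5 − 40 = 2.5
x=24: ŷ = 10 + 2·24 = 58; e = 58 − 58 = 0

0.5, 0.5, -2, -1.5, 2.5, 0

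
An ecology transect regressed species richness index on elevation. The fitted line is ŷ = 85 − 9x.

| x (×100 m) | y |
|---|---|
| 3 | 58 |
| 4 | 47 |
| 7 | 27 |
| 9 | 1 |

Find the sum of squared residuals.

x=3: ŷ = 85 − 9·3 = 58; e = 58 − 58 = 0
x=4: ŷ = 85 − 9·4 = 49; e = 47 − 49 = -2
x=7: ŷ = 85 − 9·7 = 22; e = 27 − 22 = 5
x=9: ŷ = 85 − 9·9 = 4; e = 1 − 4 = -3
SSE = 0 + 4 + 25 + 9 = 38

SSE = 38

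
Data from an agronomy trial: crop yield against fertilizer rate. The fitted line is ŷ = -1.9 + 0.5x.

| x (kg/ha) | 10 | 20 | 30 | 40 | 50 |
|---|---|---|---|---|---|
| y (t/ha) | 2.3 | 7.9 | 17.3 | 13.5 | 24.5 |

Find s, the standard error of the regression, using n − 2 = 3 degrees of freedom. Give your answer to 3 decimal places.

s = 3.717

x=10: ŷ = -1.9 + 0.5·10 = 3.1; r = 2.3 − 3.1 = -0.8
x=20: ŷ = -1.9 + 0.5·20 = 8.1; r = 7.9 − 8.1 = -0.2
x=30: ŷ = -1.9 + 0.5·30 = 13.1; r = 17.3 − 13.1 = 4.2
x=40: ŷ = -1.9 + 0.5·40 = 18.1; r = 13.5 − 18.1 = -4.6
x=50: ŷ = -1.9 + 0.5·50 = 23.1; r = 24.5 − 23.1 = 1.4
SSE = 0.64 + 0.04 + 17.64 + 21.16 + 1.96 = 41.44
s = √(41.44/3) = √13.8133 ≈ 3.717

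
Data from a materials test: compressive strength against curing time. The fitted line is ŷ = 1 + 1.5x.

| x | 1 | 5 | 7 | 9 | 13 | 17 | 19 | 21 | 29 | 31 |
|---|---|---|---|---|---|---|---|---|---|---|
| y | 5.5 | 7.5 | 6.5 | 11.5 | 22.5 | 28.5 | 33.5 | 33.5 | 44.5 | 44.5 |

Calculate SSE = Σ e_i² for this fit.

SSE = 78

x=1: ŷ = 1 + 1.5·1 = 2.5; e = 5.5 − 2.5 = 3
x=5: ŷ = 1 + 1.5·5 = 8.5; e = 7.5 − 8.5 = -1
x=7: ŷ = 1 + 1.5·7 = 11.5; e = 6.5 − 11.5 = -5
x=9: ŷ = 1 + 1.5·9 = 14.5; e = 11.5 − 14.5 = -3
x=13: ŷ = 1 + 1.5·13 = 20.5; e = 22.5 − 20.5 = 2
x=17: ŷ = 1 + 1.5·17 = 26.5; e = 28.5 − 26.5 = 2
x=19: ŷ = 1 + 1.5·19 = 29.5; e = 33.5 − 29.5 = 4
x=21: ŷ = 1 + 1.5·21 = 32.5; e = 33.5 − 32.5 = 1
x=29: ŷ = 1 + 1.5·29 = 44.5; e = 44.5 − 44.5 = 0
x=31: ŷ = 1 + 1.5·31 = 47.5; e = 44.5 − 47.5 = -3
SSE = 9 + 1 + 25 + 9 + 4 + 4 + 16 + 1 + 0 + 9 = 78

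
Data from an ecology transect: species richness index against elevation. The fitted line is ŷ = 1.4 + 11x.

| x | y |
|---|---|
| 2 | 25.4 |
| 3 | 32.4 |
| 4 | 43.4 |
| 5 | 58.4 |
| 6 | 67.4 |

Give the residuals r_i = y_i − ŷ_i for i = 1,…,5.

2, -2, -2, 2, 0

x=2: ŷ = 1.4 + 11·2 = 23.4; r = 25.4 − 23.4 = 2
x=3: ŷ = 1.4 + 11·3 = 34.4; r = 32.4 − 34.4 = -2
x=4: ŷ = 1.4 + 11·4 = 45.4; r = 43.4 − 45.4 = -2
x=5: ŷ = 1.4 + 11·5 = 56.4; r = 58.4 − 56.4 = 2
x=6: ŷ = 1.4 + 11·6 = 67.4; r = 67.4 − 67.4 = 0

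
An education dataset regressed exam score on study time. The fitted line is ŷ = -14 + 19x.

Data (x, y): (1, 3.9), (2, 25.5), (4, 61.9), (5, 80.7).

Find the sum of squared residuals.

SSE = 3.56

x=1: ŷ = -14 + 19·1 = 5; r = 3.9 − 5 = -1.1
x=2: ŷ = -14 + 19·2 = 24; r = 25.5 − 24 = 1.5
x=4: ŷ = -14 + 19·4 = 62; r = 61.9 − 62 = -0.1
x=5: ŷ = -14 + 19·5 = 81; r = 80.7 − 81 = -0.3
SSE = 1.21 + 2.25 + 0.01 + 0.09 = 3.56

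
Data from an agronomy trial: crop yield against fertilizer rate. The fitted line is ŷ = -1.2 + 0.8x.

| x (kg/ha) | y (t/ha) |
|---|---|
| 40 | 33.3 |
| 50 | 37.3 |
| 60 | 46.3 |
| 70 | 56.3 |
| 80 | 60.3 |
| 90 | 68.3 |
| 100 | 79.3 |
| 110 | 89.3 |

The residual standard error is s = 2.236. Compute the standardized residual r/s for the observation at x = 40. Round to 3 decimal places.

1.118

ŷ = -1.2 + 0.8·40 = 30.8
r = 33.3 − 30.8 = 2.5
r/s = 2.5 / 2.236 = 1.118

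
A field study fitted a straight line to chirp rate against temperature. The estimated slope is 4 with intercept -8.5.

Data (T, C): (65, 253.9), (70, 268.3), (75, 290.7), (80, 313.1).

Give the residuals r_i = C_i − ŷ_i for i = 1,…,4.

2.4, -3.2, -0.8, 1.6

T=65: ŷ = -8.5 + 4·65 = 251.5; r = 253.9 − 251.5 = 2.4
T=70: ŷ = -8.5 + 4·70 = 271.5; r = 268.3 − 271.5 = -3.2
T=75: ŷ = -8.5 + 4·75 = 291.5; r = 290.7 − 291.5 = -0.8
T=80: ŷ = -8.5 + 4·80 = 311.5; r = 313.1 − 311.5 = 1.6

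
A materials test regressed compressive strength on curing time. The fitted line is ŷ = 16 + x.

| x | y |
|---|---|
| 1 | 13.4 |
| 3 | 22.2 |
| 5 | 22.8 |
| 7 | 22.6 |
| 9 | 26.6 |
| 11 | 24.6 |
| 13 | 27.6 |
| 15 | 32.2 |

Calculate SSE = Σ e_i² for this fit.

x=1: ŷ = 16 + 1 = 17; e = 13.4 − 17 = -3.6
x=3: ŷ = 16 + 3 = 19; e = 22.2 − 19 = 3.2
x=5: ŷ = 16 + 5 = 21; e = 22.8 − 21 = 1.8
x=7: ŷ = 16 + 7 = 23; e = 22.6 − 23 = -0.4
x=9: ŷ = 16 + 9 = 25; e = 26.6 − 25 = 1.6
x=11: ŷ = 16 + 11 = 27; e = 24.6 − 27 = -2.4
x=13: ŷ = 16 + 13 = 29; e = 27.6 − 29 = -1.4
x=15: ŷ = 16 + 15 = 31; e = 32.2 − 31 = 1.2
SSE = 12.96 + 10.24 + 3.24 + 0.16 + 2.56 + 5.76 + 1.96 + 1.44 = 38.32

SSE = 38.32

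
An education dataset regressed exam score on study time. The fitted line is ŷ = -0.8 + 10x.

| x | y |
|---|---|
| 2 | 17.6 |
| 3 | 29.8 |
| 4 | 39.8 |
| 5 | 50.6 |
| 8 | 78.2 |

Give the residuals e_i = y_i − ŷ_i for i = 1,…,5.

x=2: ŷ = -0.8 + 10·2 = 19.2; e = 17.6 − 19.2 = -1.6
x=3: ŷ = -0.8 + 10·3 = 29.2; e = 29.8 − 29.2 = 0.6
x=4: ŷ = -0.8 + 10·4 = 39.2; e = 39.8 − 39.2 = 0.6
x=5: ŷ = -0.8 + 10·5 = 49.2; e = 50.6 − 49.2 = 1.4
x=8: ŷ = -0.8 + 10·8 = 79.2; e = 78.2 − 79.2 = -1

-1.6, 0.6, 0.6, 1.4, -1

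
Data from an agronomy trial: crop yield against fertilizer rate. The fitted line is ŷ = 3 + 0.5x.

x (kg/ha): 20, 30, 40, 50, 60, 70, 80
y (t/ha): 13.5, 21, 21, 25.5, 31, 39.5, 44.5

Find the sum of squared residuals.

x=20: ŷ = 3 + 0.5·20 = 13; r = 13.5 − 13 = 0.5
x=30: ŷ = 3 + 0.5·30 = 18; r = 21 − 18 = 3
x=40: ŷ = 3 + 0.5·40 = 23; r = 21 − 23 = -2
x=50: ŷ = 3 + 0.5·50 = 28; r = 25.5 − 28 = -2.5
x=60: ŷ = 3 + 0.5·60 = 33; r = 31 − 33 = -2
x=70: ŷ = 3 + 0.5·70 = 38; r = 39.5 − 38 = 1.5
x=80: ŷ = 3 + 0.5·80 = 43; r = 44.5 − 43 = 1.5
SSE = 0.25 + 9 + 4 + 6.25 + 4 + 2.25 + 2.25 = 28

SSE = 28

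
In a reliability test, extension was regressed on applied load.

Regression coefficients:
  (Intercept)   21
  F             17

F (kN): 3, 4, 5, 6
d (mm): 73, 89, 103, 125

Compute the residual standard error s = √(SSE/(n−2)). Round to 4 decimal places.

s = 2.6458

F=3: d̂ = 21 + 17·3 = 72; e = 73 − 72 = 1
F=4: d̂ = 21 + 17·4 = 89; e = 89 − 89 = 0
F=5: d̂ = 21 + 17·5 = 106; e = 103 − 106 = -3
F=6: d̂ = 21 + 17·6 = 123; e = 125 − 123 = 2
SSE = 1 + 0 + 9 + 4 = 14
s = √(14/2) = √7 ≈ 2.6458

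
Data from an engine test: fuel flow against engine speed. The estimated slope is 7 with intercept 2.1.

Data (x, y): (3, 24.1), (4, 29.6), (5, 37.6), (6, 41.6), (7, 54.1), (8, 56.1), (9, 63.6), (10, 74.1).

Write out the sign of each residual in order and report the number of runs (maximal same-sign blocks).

7 runs

x=3: ŷ = 2.1 + 7·3 = 23.1; r = 24.1 − 23.1 = 1
x=4: ŷ = 2.1 + 7·4 = 30.1; r = 29.6 − 30.1 = -0.5
x=5: ŷ = 2.1 + 7·5 = 37.1; r = 37.6 − 37.1 = 0.5
x=6: ŷ = 2.1 + 7·6 = 44.1; r = 41.6 − 44.1 = -2.5
x=7: ŷ = 2.1 + 7·7 = 51.1; r = 54.1 − 51.1 = 3
x=8: ŷ = 2.1 + 7·8 = 58.1; r = 56.1 − 58.1 = -2
x=9: ŷ = 2.1 + 7·9 = 65.1; r = 63.6 − 65.1 = -1.5
x=10: ŷ = 2.1 + 7·10 = 72.1; r = 74.1 − 72.1 = 2
Signs: + − + − + − − +
Runs: +×1, −×1, +×1, −×1, +×1, −×2, +×1 → 7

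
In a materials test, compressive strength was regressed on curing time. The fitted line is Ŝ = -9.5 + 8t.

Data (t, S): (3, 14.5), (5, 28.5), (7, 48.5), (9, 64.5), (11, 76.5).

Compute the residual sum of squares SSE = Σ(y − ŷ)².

SSE = 16

t=3: Ŝ = -9.5 + 8·3 = 14.5; r = 14.5 − 14.5 = 0
t=5: Ŝ = -9.5 + 8·5 = 30.5; r = 28.5 − 30.5 = -2
t=7: Ŝ = -9.5 + 8·7 = 46.5; r = 48.5 − 46.5 = 2
t=9: Ŝ = -9.5 + 8·9 = 62.5; r = 64.5 − 62.5 = 2
t=11: Ŝ = -9.5 + 8·11 = 78.5; r = 76.5 − 78.5 = -2
SSE = 0 + 4 + 4 + 4 + 4 = 16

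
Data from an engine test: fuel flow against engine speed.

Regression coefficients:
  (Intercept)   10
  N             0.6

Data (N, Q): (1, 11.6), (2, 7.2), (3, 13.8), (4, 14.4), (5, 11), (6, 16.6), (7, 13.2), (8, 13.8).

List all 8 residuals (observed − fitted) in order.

N=1: ŷ = 10 + 0.6·1 = 10.6; e = 11.6 − 10.6 = 1
N=2: ŷ = 10 + 0.6·2 = 11.2; e = 7.2 − 11.2 = -4
N=3: ŷ = 10 + 0.6·3 = 11.8; e = 13.8 − 11.8 = 2
N=4: ŷ = 10 + 0.6·4 = 12.4; e = 14.4 − 12.4 = 2
N=5: ŷ = 10 + 0.6·5 = 13; e = 11 − 13 = -2
N=6: ŷ = 10 + 0.6·6 = 13.6; e = 16.6 − 13.6 = 3
N=7: ŷ = 10 + 0.6·7 = 14.2; e = 13.2 − 14.2 = -1
N=8: ŷ = 10 + 0.6·8 = 14.8; e = 13.8 − 14.8 = -1

1, -4, 2, 2, -2, 3, -1, -1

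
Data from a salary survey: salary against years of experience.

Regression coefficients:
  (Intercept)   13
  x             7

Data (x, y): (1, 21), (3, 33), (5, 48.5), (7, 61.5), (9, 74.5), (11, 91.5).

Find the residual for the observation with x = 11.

e = 1.5

ŷ = 13 + 7·11 = 90
e = 91.5 − 90 = 1.5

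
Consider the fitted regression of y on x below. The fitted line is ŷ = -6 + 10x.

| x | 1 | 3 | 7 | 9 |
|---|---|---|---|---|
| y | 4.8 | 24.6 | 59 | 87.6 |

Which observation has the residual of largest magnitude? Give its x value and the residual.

x=1: ŷ = -6 + 10·1 = 4; r = 4.8 − 4 = 0.8
x=3: ŷ = -6 + 10·3 = 24; r = 24.6 − 24 = 0.6
x=7: ŷ = -6 + 10·7 = 64; r = 59 − 64 = -5
x=9: ŷ = -6 + 10·9 = 84; r = 87.6 − 84 = 3.6
Largest |r| is 5 at x = 7, residual -5.

x = 7, r = -5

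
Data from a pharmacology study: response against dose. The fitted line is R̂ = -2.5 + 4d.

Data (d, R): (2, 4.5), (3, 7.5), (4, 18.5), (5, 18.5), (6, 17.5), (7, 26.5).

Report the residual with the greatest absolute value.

e = 5

d=2: R̂ = -2.5 + 4·2 = 5.5; e = 4.5 − 5.5 = -1
d=3: R̂ = -2.5 + 4·3 = 9.5; e = 7.5 − 9.5 = -2
d=4: R̂ = -2.5 + 4·4 = 13.5; e = 18.5 − 13.5 = 5
d=5: R̂ = -2.5 + 4·5 = 17.5; e = 18.5 − 17.5 = 1
d=6: R̂ = -2.5 + 4·6 = 21.5; e = 17.5 − 21.5 = -4
d=7: R̂ = -2.5 + 4·7 = 25.5; e = 26.5 − 25.5 = 1
Largest |e| is 5 at d = 4, residual 5.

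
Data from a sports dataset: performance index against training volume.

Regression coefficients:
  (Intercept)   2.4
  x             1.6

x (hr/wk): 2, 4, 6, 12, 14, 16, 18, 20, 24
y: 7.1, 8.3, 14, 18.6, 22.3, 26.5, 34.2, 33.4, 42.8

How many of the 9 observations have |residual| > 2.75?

2

x=2: ŷ = 2.4 + 1.6·2 = 5.6; r = 7.1 − 5.6 = 1.5
x=4: ŷ = 2.4 + 1.6·4 = 8.8; r = 8.3 − 8.8 = -0.5
x=6: ŷ = 2.4 + 1.6·6 = 12; r = 14 − 12 = 2
x=12: ŷ = 2.4 + 1.6·12 = 21.6; r = 18.6 − 21.6 = -3
x=14: ŷ = 2.4 + 1.6·14 = 24.8; r = 22.3 − 24.8 = -2.5
x=16: ŷ = 2.4 + 1.6·16 = 28; r = 26.5 − 28 = -1.5
x=18: ŷ = 2.4 + 1.6·18 = 31.2; r = 34.2 − 31.2 = 3
x=20: ŷ = 2.4 + 1.6·20 = 34.4; r = 33.4 − 34.4 = -1
x=24: ŷ = 2.4 + 1.6·24 = 40.8; r = 42.8 − 40.8 = 2
|r| > 2.75: x=12 (|r|=3), x=18 (|r|=3) → 2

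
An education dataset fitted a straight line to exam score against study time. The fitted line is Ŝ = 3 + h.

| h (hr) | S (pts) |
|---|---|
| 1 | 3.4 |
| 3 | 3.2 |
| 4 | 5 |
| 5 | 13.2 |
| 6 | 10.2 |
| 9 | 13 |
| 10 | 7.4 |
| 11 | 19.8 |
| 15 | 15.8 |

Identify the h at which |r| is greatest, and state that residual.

h=1: Ŝ = 3 + 1 = 4; r = 3.4 − 4 = -0.6
h=3: Ŝ = 3 + 3 = 6; r = 3.2 − 6 = -2.8
h=4: Ŝ = 3 + 4 = 7; r = 5 − 7 = -2
h=5: Ŝ = 3 + 5 = 8; r = 13.2 − 8 = 5.2
h=6: Ŝ = 3 + 6 = 9; r = 10.2 − 9 = 1.2
h=9: Ŝ = 3 + 9 = 12; r = 13 − 12 = 1
h=10: Ŝ = 3 + 10 = 13; r = 7.4 − 13 = -5.6
h=11: Ŝ = 3 + 11 = 14; r = 19.8 − 14 = 5.8
h=15: Ŝ = 3 + 15 = 18; r = 15.8 − 18 = -2.2
Largest |r| is 5.8 at h = 11, residual 5.8.

h = 11, r = 5.8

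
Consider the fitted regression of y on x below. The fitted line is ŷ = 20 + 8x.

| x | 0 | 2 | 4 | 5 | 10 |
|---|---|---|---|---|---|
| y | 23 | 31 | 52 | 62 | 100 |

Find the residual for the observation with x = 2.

ŷ = 20 + 8·2 = 36
e = 31 − 36 = -5

e = -5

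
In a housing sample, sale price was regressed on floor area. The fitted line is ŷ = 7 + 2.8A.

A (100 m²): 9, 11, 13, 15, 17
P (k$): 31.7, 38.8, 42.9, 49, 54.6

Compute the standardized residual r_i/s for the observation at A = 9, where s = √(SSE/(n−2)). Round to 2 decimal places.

-0.71

A=9: ŷ = 7 + 2.8·9 = 32.2; r = 31.7 − 32.2 = -0.5
A=11: ŷ = 7 + 2.8·11 = 37.8; r = 38.8 − 37.8 = 1
A=13: ŷ = 7 + 2.8·13 = 43.4; r = 42.9 − 43.4 = -0.5
A=15: ŷ = 7 + 2.8·15 = 49; r = 49 − 49 = 0
A=17: ŷ = 7 + 2.8·17 = 54.6; r = 54.6 − 54.6 = 0
SSE = 0.25 + 1 + 0.25 + 0 + 0 = 1.5
s = √(1.5/3) = 0.707107
r/s = -0.5 / 0.707107 = -0.71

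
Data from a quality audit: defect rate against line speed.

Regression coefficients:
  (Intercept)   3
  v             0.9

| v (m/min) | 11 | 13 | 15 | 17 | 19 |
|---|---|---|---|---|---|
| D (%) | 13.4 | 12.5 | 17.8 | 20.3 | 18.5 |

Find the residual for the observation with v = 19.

e = -1.6

ŷ = 3 + 0.9·19 = 20.1
e = 18.5 − 20.1 = -1.6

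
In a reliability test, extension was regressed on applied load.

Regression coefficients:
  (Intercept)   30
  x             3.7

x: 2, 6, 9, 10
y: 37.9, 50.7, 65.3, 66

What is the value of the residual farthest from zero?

x=2: ŷ = 30 + 3.7·2 = 37.4; e = 37.9 − 37.4 = 0.5
x=6: ŷ = 30 + 3.7·6 = 52.2; e = 50.7 − 52.2 = -1.5
x=9: ŷ = 30 + 3.7·9 = 63.3; e = 65.3 − 63.3 = 2
x=10: ŷ = 30 + 3.7·10 = 67; e = 66 − 67 = -1
Largest |e| is 2 at x = 9, residual 2.

e = 2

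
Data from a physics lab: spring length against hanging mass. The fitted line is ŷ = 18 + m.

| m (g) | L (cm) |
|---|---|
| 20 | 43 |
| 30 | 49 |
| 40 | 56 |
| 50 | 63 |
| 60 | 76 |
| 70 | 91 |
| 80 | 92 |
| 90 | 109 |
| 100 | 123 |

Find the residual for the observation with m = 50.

ŷ = 18 + 50 = 68
r = 63 − 68 = -5

r = -5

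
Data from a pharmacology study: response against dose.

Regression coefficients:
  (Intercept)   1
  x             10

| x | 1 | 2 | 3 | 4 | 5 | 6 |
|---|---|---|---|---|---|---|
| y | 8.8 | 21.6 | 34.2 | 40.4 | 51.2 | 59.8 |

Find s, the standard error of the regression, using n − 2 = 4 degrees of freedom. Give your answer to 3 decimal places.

s = 2.078

x=1: ŷ = 1 + 10·1 = 11; r = 8.8 − 11 = -2.2
x=2: ŷ = 1 + 10·2 = 21; r = 21.6 − 21 = 0.6
x=3: ŷ = 1 + 10·3 = 31; r = 34.2 − 31 = 3.2
x=4: ŷ = 1 + 10·4 = 41; r = 40.4 − 41 = -0.6
x=5: ŷ = 1 + 10·5 = 51; r = 51.2 − 51 = 0.2
x=6: ŷ = 1 + 10·6 = 61; r = 59.8 − 61 = -1.2
SSE = 4.84 + 0.36 + 10.24 + 0.36 + 0.04 + 1.44 = 17.28
s = √(17.28/4) = √4.32 ≈ 2.078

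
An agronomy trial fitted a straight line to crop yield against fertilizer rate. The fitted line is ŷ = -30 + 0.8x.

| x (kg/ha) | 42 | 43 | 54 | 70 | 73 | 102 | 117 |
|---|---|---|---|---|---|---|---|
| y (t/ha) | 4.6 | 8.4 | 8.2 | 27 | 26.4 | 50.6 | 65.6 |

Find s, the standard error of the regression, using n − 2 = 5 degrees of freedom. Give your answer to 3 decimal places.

x=42: ŷ = -30 + 0.8·42 = 3.6; e = 4.6 − 3.6 = 1
x=43: ŷ = -30 + 0.8·43 = 4.4; e = 8.4 − 4.4 = 4
x=54: ŷ = -30 + 0.8·54 = 13.2; e = 8.2 − 13.2 = -5
x=70: ŷ = -30 + 0.8·70 = 26; e = 27 − 26 = 1
x=73: ŷ = -30 + 0.8·73 = 28.4; e = 26.4 − 28.4 = -2
x=102: ŷ = -30 + 0.8·102 = 51.6; e = 50.6 − 51.6 = -1
x=117: ŷ = -30 + 0.8·117 = 63.6; e = 65.6 − 63.6 = 2
SSE = 1 + 16 + 25 + 1 + 4 + 1 + 4 = 52
s = √(52/5) = √10.4 ≈ 3.225

s = 3.225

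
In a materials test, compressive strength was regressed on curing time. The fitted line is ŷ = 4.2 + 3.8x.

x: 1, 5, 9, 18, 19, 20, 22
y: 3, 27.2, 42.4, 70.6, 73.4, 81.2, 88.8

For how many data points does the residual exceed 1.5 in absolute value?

x=1: ŷ = 4.2 + 3.8·1 = 8; e = 3 − 8 = -5
x=5: ŷ = 4.2 + 3.8·5 = 23.2; e = 27.2 − 23.2 = 4
x=9: ŷ = 4.2 + 3.8·9 = 38.4; e = 42.4 − 38.4 = 4
x=18: ŷ = 4.2 + 3.8·18 = 72.6; e = 70.6 − 72.6 = -2
x=19: ŷ = 4.2 + 3.8·19 = 76.4; e = 73.4 − 76.4 = -3
x=20: ŷ = 4.2 + 3.8·20 = 80.2; e = 81.2 − 80.2 = 1
x=22: ŷ = 4.2 + 3.8·22 = 87.8; e = 88.8 − 87.8 = 1
|e| > 1.5: x=1 (|e|=5), x=5 (|e|=4), x=9 (|e|=4), x=18 (|e|=2), x=19 (|e|=3) → 5

5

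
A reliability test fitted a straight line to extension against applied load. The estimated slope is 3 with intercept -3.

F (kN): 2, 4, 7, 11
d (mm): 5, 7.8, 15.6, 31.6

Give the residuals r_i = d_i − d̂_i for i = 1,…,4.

2, -1.2, -2.4, 1.6

F=2: d̂ = -3 + 3·2 = 3; r = 5 − 3 = 2
F=4: d̂ = -3 + 3·4 = 9; r = 7.8 − 9 = -1.2
F=7: d̂ = -3 + 3·7 = 18; r = 15.6 − 18 = -2.4
F=11: d̂ = -3 + 3·11 = 30; r = 31.6 − 30 = 1.6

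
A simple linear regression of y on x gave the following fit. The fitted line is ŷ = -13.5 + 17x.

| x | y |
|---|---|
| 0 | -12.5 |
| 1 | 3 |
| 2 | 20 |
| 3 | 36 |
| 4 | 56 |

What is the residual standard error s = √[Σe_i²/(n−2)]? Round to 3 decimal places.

s = 1.414

x=0: ŷ = -13.5 + 17·0 = -13.5; e = -12.5 − (-13.5) = 1
x=1: ŷ = -13.5 + 17·1 = 3.5; e = 3 − 3.5 = -0.5
x=2: ŷ = -13.5 + 17·2 = 20.5; e = 20 − 20.5 = -0.5
x=3: ŷ = -13.5 + 17·3 = 37.5; e = 36 − 37.5 = -1.5
x=4: ŷ = -13.5 + 17·4 = 54.5; e = 56 − 54.5 = 1.5
SSE = 1 + 0.25 + 0.25 + 2.25 + 2.25 = 6
s = √(6/3) = √2 ≈ 1.414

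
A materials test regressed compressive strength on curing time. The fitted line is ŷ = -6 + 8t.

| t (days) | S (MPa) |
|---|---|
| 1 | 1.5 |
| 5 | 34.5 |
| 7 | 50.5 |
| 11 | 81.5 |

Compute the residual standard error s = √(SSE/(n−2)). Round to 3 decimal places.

t=1: ŷ = -6 + 8·1 = 2; e = 1.5 − 2 = -0.5
t=5: ŷ = -6 + 8·5 = 34; e = 34.5 − 34 = 0.5
t=7: ŷ = -6 + 8·7 = 50; e = 50.5 − 50 = 0.5
t=11: ŷ = -6 + 8·11 = 82; e = 81.5 − 82 = -0.5
SSE = 0.25 + 0.25 + 0.25 + 0.25 = 1
s = √(1/2) = √0.5 ≈ 0.707

s = 0.707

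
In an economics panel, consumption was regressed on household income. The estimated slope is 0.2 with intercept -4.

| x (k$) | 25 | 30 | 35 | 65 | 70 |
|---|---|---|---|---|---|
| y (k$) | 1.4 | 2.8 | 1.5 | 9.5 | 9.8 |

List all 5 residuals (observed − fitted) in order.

0.4, 0.8, -1.5, 0.5, -0.2

x=25: ŷ = -4 + 0.2·25 = 1; r = 1.4 − 1 = 0.4
x=30: ŷ = -4 + 0.2·30 = 2; r = 2.8 − 2 = 0.8
x=35: ŷ = -4 + 0.2·35 = 3; r = 1.5 − 3 = -1.5
x=65: ŷ = -4 + 0.2·65 = 9; r = 9.5 − 9 = 0.5
x=70: ŷ = -4 + 0.2·70 = 10; r = 9.8 − 10 = -0.2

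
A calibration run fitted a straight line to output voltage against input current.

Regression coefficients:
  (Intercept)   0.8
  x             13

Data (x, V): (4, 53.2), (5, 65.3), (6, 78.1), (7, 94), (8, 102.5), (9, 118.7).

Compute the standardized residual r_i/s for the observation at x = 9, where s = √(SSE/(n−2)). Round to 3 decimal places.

x=4: V̂ = 0.8 + 13·4 = 52.8; r = 53.2 − 52.8 = 0.4
x=5: V̂ = 0.8 + 13·5 = 65.8; r = 65.3 − 65.8 = -0.5
x=6: V̂ = 0.8 + 13·6 = 78.8; r = 78.1 − 78.8 = -0.7
x=7: V̂ = 0.8 + 13·7 = 91.8; r = 94 − 91.8 = 2.2
x=8: V̂ = 0.8 + 13·8 = 104.8; r = 102.5 − 104.8 = -2.3
x=9: V̂ = 0.8 + 13·9 = 117.8; r = 118.7 − 117.8 = 0.9
SSE = 0.16 + 0.25 + 0.49 + 4.84 + 5.29 + 0.81 = 11.84
s = √(11.84/4) = 1.72047
r/s = 0.9 / 1.72047 = 0.523

0.523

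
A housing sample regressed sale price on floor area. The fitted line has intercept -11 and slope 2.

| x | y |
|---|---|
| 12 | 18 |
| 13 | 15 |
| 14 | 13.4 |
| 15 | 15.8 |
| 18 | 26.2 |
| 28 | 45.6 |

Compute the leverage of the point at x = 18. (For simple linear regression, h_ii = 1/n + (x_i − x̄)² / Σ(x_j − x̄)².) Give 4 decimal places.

h = 0.1768

x̄ = (12 + 13 + 14 + 15 + 18 + 28)/6 = 16.6667
Σ(x − x̄)² = 21.7778 + 13.4444 + 7.11111 + 2.77778 + 1.77778 + 128.444 = 175.333
h = 1/6 + (1.33333)²/175.333 = 0.166667 + 0.0101394 = 0.1768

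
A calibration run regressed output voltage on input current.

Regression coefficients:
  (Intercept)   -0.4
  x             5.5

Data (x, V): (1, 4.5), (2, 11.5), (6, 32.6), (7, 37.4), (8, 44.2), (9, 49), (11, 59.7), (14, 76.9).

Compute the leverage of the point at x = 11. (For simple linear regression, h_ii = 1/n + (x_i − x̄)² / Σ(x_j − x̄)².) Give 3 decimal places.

h = 0.232

x̄ = (1 + 2 + 6 + 7 + 8 + 9 + 11 + 14)/8 = 7.25
Σ(x − x̄)² = 39.0625 + 27.5625 + 1.5625 + 0.0625 + 0.5625 + 3.0625 + 14.0625 + 45.5625 = 131.5
h = 1/8 + (3.75)²/131.5 = 0.125 + 0.106939 = 0.232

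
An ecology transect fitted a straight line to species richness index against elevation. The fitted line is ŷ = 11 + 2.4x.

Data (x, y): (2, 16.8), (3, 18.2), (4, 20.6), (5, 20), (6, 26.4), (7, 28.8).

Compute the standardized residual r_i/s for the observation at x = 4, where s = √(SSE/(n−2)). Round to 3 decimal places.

0.000

x=2: ŷ = 11 + 2.4·2 = 15.8; r = 16.8 − 15.8 = 1
x=3: ŷ = 11 + 2.4·3 = 18.2; r = 18.2 − 18.2 = 0
x=4: ŷ = 11 + 2.4·4 = 20.6; r = 20.6 − 20.6 = 0
x=5: ŷ = 11 + 2.4·5 = 23; r = 20 − 23 = -3
x=6: ŷ = 11 + 2.4·6 = 25.4; r = 26.4 − 25.4 = 1
x=7: ŷ = 11 + 2.4·7 = 27.8; r = 28.8 − 27.8 = 1
SSE = 1 + 0 + 0 + 9 + 1 + 1 = 12
s = √(12/4) = 1.73205
r/s = 0 / 1.73205 = 0.000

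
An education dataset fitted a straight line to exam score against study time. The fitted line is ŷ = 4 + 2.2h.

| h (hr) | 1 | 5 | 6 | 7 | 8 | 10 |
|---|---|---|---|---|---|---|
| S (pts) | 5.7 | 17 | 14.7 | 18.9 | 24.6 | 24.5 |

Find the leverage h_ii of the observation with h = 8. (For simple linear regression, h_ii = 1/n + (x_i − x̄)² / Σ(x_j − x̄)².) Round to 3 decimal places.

h̄ = (1 + 5 + 6 + 7 + 8 + 10)/6 = 6.16667
Σ(h − h̄)² = 26.6944 + 1.36111 + 0.0277778 + 0.694444 + 3.36111 + 14.6944 = 46.8333
h = 1/6 + (1.83333)²/46.8333 = 0.166667 + 0.0717675 = 0.238

h = 0.238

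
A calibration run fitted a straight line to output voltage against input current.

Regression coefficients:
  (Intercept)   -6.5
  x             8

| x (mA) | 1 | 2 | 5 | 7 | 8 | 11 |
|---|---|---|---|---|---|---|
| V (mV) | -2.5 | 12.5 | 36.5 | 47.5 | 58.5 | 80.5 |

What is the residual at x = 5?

r = 3

V̂ = -6.5 + 8·5 = 33.5
r = 36.5 − 33.5 = 3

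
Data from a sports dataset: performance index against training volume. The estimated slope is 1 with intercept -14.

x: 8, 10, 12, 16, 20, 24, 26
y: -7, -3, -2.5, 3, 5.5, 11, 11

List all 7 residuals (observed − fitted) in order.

-1, 1, -0.5, 1, -0.5, 1, -1

x=8: ŷ = -14 + 8 = -6; r = -7 − (-6) = -1
x=10: ŷ = -14 + 10 = -4; r = -3 − (-4) = 1
x=12: ŷ = -14 + 12 = -2; r = -2.5 − (-2) = -0.5
x=16: ŷ = -14 + 16 = 2; r = 3 − 2 = 1
x=20: ŷ = -14 + 20 = 6; r = 5.5 − 6 = -0.5
x=24: ŷ = -14 + 24 = 10; r = 11 − 10 = 1
x=26: ŷ = -14 + 26 = 12; r = 11 − 12 = -1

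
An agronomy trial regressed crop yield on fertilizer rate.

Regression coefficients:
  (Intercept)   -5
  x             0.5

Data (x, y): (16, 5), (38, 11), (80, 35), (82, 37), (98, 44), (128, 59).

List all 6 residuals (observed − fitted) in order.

2, -3, 0, 1, 0, 0

x=16: ŷ = -5 + 0.5·16 = 3; e = 5 − 3 = 2
x=38: ŷ = -5 + 0.5·38 = 14; e = 11 − 14 = -3
x=80: ŷ = -5 + 0.5·80 = 35; e = 35 − 35 = 0
x=82: ŷ = -5 + 0.5·82 = 36; e = 37 − 36 = 1
x=98: ŷ = -5 + 0.5·98 = 44; e = 44 − 44 = 0
x=128: ŷ = -5 + 0.5·128 = 59; e = 59 − 59 = 0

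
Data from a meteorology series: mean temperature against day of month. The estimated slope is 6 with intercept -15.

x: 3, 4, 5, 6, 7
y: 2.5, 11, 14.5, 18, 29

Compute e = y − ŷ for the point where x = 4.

ŷ = -15 + 6·4 = 9
e = 11 − 9 = 2

e = 2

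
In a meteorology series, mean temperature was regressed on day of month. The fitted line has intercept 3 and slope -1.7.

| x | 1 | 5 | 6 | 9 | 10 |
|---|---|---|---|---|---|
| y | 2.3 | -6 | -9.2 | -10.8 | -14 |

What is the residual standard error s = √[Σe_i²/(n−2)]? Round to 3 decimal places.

s = 1.581

x=1: ŷ = 3 − 1.7·1 = 1.3; e = 2.3 − 1.3 = 1
x=5: ŷ = 3 − 1.7·5 = -5.5; e = -6 − (-5.5) = -0.5
x=6: ŷ = 3 − 1.7·6 = -7.2; e = -9.2 − (-7.2) = -2
x=9: ŷ = 3 − 1.7·9 = -12.3; e = -10.8 − (-12.3) = 1.5
x=10: ŷ = 3 − 1.7·10 = -14; e = -14 − (-14) = 0
SSE = 1 + 0.25 + 4 + 2.25 + 0 = 7.5
s = √(7.5/3) = √2.5 ≈ 1.581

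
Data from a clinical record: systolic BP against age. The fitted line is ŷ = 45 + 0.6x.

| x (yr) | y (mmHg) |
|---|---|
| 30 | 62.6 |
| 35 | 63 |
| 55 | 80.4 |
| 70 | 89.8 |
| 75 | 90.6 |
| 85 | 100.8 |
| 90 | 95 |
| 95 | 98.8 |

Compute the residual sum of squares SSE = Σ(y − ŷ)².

SSE = 72.4

x=30: ŷ = 45 + 0.6·30 = 63; r = 62.6 − 63 = -0.4
x=35: ŷ = 45 + 0.6·35 = 66; r = 63 − 66 = -3
x=55: ŷ = 45 + 0.6·55 = 78; r = 80.4 − 78 = 2.4
x=70: ŷ = 45 + 0.6·70 = 87; r = 89.8 − 87 = 2.8
x=75: ŷ = 45 + 0.6·75 = 90; r = 90.6 − 90 = 0.6
x=85: ŷ = 45 + 0.6·85 = 96; r = 100.8 − 96 = 4.8
x=90: ŷ = 45 + 0.6·90 = 99; r = 95 − 99 = -4
x=95: ŷ = 45 + 0.6·95 = 102; r = 98.8 − 102 = -3.2
SSE = 0.16 + 9 + 5.76 + 7.84 + 0.36 + 23.04 + 16 + 10.24 = 72.4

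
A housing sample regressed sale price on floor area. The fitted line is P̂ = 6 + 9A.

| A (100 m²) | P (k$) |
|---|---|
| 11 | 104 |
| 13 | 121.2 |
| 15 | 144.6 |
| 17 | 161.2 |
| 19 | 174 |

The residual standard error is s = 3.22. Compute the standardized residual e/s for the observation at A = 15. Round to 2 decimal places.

P̂ = 6 + 9·15 = 141
e = 144.6 − 141 = 3.6
e/s = 3.6 / 3.22 = 1.12

1.12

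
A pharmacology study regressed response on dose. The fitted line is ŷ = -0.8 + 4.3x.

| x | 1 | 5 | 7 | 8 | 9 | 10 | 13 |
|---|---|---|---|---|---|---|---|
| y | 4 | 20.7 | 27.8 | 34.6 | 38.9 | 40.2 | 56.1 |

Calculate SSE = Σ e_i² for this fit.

SSE = 9.5

x=1: ŷ = -0.8 + 4.3·1 = 3.5; e = 4 − 3.5 = 0.5
x=5: ŷ = -0.8 + 4.3·5 = 20.7; e = 20.7 − 20.7 = 0
x=7: ŷ = -0.8 + 4.3·7 = 29.3; e = 27.8 − 29.3 = -1.5
x=8: ŷ = -0.8 + 4.3·8 = 33.6; e = 34.6 − 33.6 = 1
x=9: ŷ = -0.8 + 4.3·9 = 37.9; e = 38.9 − 37.9 = 1
x=10: ŷ = -0.8 + 4.3·10 = 42.2; e = 40.2 − 42.2 = -2
x=13: ŷ = -0.8 + 4.3·13 = 55.1; e = 56.1 − 55.1 = 1
SSE = 0.25 + 0 + 2.25 + 1 + 1 + 4 + 1 = 9.5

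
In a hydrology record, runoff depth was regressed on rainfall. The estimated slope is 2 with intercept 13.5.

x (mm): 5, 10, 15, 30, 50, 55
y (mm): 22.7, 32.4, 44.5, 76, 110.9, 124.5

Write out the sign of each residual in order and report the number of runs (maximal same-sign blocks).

x=5: ŷ = 13.5 + 2·5 = 23.5; r = 22.7 − 23.5 = -0.8
x=10: ŷ = 13.5 + 2·10 = 33.5; r = 32.4 − 33.5 = -1.1
x=15: ŷ = 13.5 + 2·15 = 43.5; r = 44.5 − 43.5 = 1
x=30: ŷ = 13.5 + 2·30 = 73.5; r = 76 − 73.5 = 2.5
x=50: ŷ = 13.5 + 2·50 = 113.5; r = 110.9 − 113.5 = -2.6
x=55: ŷ = 13.5 + 2·55 = 123.5; r = 124.5 − 123.5 = 1
Signs: − − + + − +
Runs: −×2, +×2, −×1, +×1 → 4

4 runs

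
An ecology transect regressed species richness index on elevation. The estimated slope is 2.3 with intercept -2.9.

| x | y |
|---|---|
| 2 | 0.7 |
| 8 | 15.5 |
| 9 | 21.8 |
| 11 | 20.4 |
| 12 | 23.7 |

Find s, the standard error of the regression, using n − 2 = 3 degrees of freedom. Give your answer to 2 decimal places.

s = 2.71

x=2: ŷ = -2.9 + 2.3·2 = 1.7; r = 0.7 − 1.7 = -1
x=8: ŷ = -2.9 + 2.3·8 = 15.5; r = 15.5 − 15.5 = 0
x=9: ŷ = -2.9 + 2.3·9 = 17.8; r = 21.8 − 17.8 = 4
x=11: ŷ = -2.9 + 2.3·11 = 22.4; r = 20.4 − 22.4 = -2
x=12: ŷ = -2.9 + 2.3·12 = 24.7; r = 23.7 − 24.7 = -1
SSE = 1 + 0 + 16 + 4 + 1 = 22
s = √(22/3) = √7.33333 ≈ 2.71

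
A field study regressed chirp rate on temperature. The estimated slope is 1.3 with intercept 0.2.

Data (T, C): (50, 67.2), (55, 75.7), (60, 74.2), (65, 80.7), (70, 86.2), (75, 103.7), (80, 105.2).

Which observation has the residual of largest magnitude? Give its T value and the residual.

T = 75, r = 6

T=50: ŷ = 0.2 + 1.3·50 = 65.2; r = 67.2 − 65.2 = 2
T=55: ŷ = 0.2 + 1.3·55 = 71.7; r = 75.7 − 71.7 = 4
T=60: ŷ = 0.2 + 1.3·60 = 78.2; r = 74.2 − 78.2 = -4
T=65: ŷ = 0.2 + 1.3·65 = 84.7; r = 80.7 − 84.7 = -4
T=70: ŷ = 0.2 + 1.3·70 = 91.2; r = 86.2 − 91.2 = -5
T=75: ŷ = 0.2 + 1.3·75 = 97.7; r = 103.7 − 97.7 = 6
T=80: ŷ = 0.2 + 1.3·80 = 104.2; r = 105.2 − 104.2 = 1
Largest |r| is 6 at T = 75, residual 6.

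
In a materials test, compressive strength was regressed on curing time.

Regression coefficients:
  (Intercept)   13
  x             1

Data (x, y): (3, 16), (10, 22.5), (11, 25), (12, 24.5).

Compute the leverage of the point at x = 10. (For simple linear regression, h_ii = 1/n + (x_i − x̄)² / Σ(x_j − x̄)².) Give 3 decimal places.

h = 0.270

x̄ = (3 + 10 + 11 + 12)/4 = 9
Σ(x − x̄)² = 36 + 1 + 4 + 9 = 50
h = 1/4 + (1)²/50 = 0.25 + 0.02 = 0.270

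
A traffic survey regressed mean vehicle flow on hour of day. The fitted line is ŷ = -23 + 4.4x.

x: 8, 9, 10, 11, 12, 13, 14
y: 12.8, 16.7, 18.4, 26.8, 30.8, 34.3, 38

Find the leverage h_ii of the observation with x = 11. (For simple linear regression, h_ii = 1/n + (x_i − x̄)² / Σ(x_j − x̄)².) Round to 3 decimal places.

h = 0.143

x̄ = (8 + 9 + 10 + 11 + 12 + 13 + 14)/7 = 11
Σ(x − x̄)² = 9 + 4 + 1 + 0 + 1 + 4 + 9 = 28
h = 1/7 + (0)²/28 = 0.142857 + 0 = 0.143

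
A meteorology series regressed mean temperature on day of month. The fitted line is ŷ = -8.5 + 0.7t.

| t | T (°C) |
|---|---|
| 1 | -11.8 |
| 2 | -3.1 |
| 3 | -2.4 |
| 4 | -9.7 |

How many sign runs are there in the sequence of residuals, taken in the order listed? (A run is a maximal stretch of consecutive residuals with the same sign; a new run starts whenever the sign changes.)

t=1: ŷ = -8.5 + 0.7·1 = -7.8; e = -11.8 − (-7.8) = -4
t=2: ŷ = -8.5 + 0.7·2 = -7.1; e = -3.1 − (-7.1) = 4
t=3: ŷ = -8.5 + 0.7·3 = -6.4; e = -2.4 − (-6.4) = 4
t=4: ŷ = -8.5 + 0.7·4 = -5.7; e = -9.7 − (-5.7) = -4
Signs: − + + −
Runs: −×1, +×2, −×1 → 3

3 runs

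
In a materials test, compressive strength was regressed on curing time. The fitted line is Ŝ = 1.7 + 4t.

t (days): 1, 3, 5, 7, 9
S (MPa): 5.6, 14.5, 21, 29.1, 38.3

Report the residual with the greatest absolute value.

r = 0.8

t=1: Ŝ = 1.7 + 4·1 = 5.7; r = 5.6 − 5.7 = -0.1
t=3: Ŝ = 1.7 + 4·3 = 13.7; r = 14.5 − 13.7 = 0.8
t=5: Ŝ = 1.7 + 4·5 = 21.7; r = 21 − 21.7 = -0.7
t=7: Ŝ = 1.7 + 4·7 = 29.7; r = 29.1 − 29.7 = -0.6
t=9: Ŝ = 1.7 + 4·9 = 37.7; r = 38.3 − 37.7 = 0.6
Largest |r| is 0.8 at t = 3, residual 0.8.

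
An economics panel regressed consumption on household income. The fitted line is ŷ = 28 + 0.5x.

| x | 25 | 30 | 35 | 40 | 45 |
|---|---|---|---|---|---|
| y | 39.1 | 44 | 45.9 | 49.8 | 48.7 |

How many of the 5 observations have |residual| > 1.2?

3

x=25: ŷ = 28 + 0.5·25 = 40.5; r = 39.1 − 40.5 = -1.4
x=30: ŷ = 28 + 0.5·30 = 43; r = 44 − 43 = 1
x=35: ŷ = 28 + 0.5·35 = 45.5; r = 45.9 − 45.5 = 0.4
x=40: ŷ = 28 + 0.5·40 = 48; r = 49.8 − 48 = 1.8
x=45: ŷ = 28 + 0.5·45 = 50.5; r = 48.7 − 50.5 = -1.8
|r| > 1.2: x=25 (|r|=1.4), x=40 (|r|=1.8), x=45 (|r|=1.8) → 3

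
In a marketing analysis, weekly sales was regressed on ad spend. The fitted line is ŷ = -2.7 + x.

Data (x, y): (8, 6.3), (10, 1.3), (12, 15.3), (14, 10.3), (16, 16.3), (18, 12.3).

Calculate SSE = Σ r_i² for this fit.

SSE = 92

x=8: ŷ = -2.7 + 8 = 5.3; r = 6.3 − 5.3 = 1
x=10: ŷ = -2.7 + 10 = 7.3; r = 1.3 − 7.3 = -6
x=12: ŷ = -2.7 + 12 = 9.3; r = 15.3 − 9.3 = 6
x=14: ŷ = -2.7 + 14 = 11.3; r = 10.3 − 11.3 = -1
x=16: ŷ = -2.7 + 16 = 13.3; r = 16.3 − 13.3 = 3
x=18: ŷ = -2.7 + 18 = 15.3; r = 12.3 − 15.3 = -3
SSE = 1 + 36 + 36 + 1 + 9 + 9 = 92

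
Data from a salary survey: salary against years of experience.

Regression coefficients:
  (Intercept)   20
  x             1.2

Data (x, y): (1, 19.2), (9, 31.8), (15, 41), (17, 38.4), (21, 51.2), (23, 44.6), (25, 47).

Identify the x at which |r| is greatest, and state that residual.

x=1: ŷ = 20 + 1.2·1 = 21.2; r = 19.2 − 21.2 = -2
x=9: ŷ = 20 + 1.2·9 = 30.8; r = 31.8 − 30.8 = 1
x=15: ŷ = 20 + 1.2·15 = 38; r = 41 − 38 = 3
x=17: ŷ = 20 + 1.2·17 = 40.4; r = 38.4 − 40.4 = -2
x=21: ŷ = 20 + 1.2·21 = 45.2; r = 51.2 − 45.2 = 6
x=23: ŷ = 20 + 1.2·23 = 47.6; r = 44.6 − 47.6 = -3
x=25: ŷ = 20 + 1.2·25 = 50; r = 47 − 50 = -3
Largest |r| is 6 at x = 21, residual 6.

x = 21, r = 6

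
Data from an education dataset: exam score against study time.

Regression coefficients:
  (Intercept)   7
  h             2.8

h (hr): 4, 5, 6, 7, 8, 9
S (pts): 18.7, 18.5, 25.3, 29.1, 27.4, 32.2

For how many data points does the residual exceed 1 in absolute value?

4

h=4: ŷ = 7 + 2.8·4 = 18.2; e = 18.7 − 18.2 = 0.5
h=5: ŷ = 7 + 2.8·5 = 21; e = 18.5 − 21 = -2.5
h=6: ŷ = 7 + 2.8·6 = 23.8; e = 25.3 − 23.8 = 1.5
h=7: ŷ = 7 + 2.8·7 = 26.6; e = 29.1 − 26.6 = 2.5
h=8: ŷ = 7 + 2.8·8 = 29.4; e = 27.4 − 29.4 = -2
h=9: ŷ = 7 + 2.8·9 = 32.2; e = 32.2 − 32.2 = 0
|e| > 1: h=5 (|e|=2.5), h=6 (|e|=1.5), h=7 (|e|=2.5), h=8 (|e|=2) → 4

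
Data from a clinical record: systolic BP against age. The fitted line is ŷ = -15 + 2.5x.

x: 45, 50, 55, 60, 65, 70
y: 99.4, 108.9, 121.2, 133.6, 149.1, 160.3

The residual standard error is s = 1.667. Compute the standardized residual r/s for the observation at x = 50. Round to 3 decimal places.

ŷ = -15 + 2.5·50 = 110
r = 108.9 − 110 = -1.1
r/s = -1.1 / 1.667 = -0.660

-0.660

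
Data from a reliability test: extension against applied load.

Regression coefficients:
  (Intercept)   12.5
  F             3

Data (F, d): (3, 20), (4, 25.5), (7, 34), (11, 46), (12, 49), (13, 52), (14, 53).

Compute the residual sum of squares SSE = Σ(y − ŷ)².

F=3: d̂ = 12.5 + 3·3 = 21.5; e = 20 − 21.5 = -1.5
F=4: d̂ = 12.5 + 3·4 = 24.5; e = 25.5 − 24.5 = 1
F=7: d̂ = 12.5 + 3·7 = 33.5; e = 34 − 33.5 = 0.5
F=11: d̂ = 12.5 + 3·11 = 45.5; e = 46 − 45.5 = 0.5
F=12: d̂ = 12.5 + 3·12 = 48.5; e = 49 − 48.5 = 0.5
F=13: d̂ = 12.5 + 3·13 = 51.5; e = 52 − 51.5 = 0.5
F=14: d̂ = 12.5 + 3·14 = 54.5; e = 53 − 54.5 = -1.5
SSE = 2.25 + 1 + 0.25 + 0.25 + 0.25 + 0.25 + 2.25 = 6.5

SSE = 6.5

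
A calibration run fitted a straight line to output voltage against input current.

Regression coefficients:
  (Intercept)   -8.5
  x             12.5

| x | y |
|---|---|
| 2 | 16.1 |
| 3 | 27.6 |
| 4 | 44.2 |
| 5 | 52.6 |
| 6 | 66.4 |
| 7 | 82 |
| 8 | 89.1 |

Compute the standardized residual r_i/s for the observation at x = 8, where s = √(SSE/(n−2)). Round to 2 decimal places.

-1.05

x=2: ŷ = -8.5 + 12.5·2 = 16.5; r = 16.1 − 16.5 = -0.4
x=3: ŷ = -8.5 + 12.5·3 = 29; r = 27.6 − 29 = -1.4
x=4: ŷ = -8.5 + 12.5·4 = 41.5; r = 44.2 − 41.5 = 2.7
x=5: ŷ = -8.5 + 12.5·5 = 54; r = 52.6 − 54 = -1.4
x=6: ŷ = -8.5 + 12.5·6 = 66.5; r = 66.4 − 66.5 = -0.1
x=7: ŷ = -8.5 + 12.5·7 = 79; r = 82 − 79 = 3
x=8: ŷ = -8.5 + 12.5·8 = 91.5; r = 89.1 − 91.5 = -2.4
SSE = 0.16 + 1.96 + 7.29 + 1.96 + 0.01 + 9 + 5.76 = 26.14
s = √(26.14/5) = 2.28648
r/s = -2.4 / 2.28648 = -1.05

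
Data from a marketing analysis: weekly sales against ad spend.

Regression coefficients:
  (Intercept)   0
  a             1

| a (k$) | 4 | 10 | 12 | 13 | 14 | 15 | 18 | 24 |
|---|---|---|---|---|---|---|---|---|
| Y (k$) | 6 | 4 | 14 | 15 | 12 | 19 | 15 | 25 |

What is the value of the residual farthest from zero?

a=4: ŷ = 4 = 4; e = 6 − 4 = 2
a=10: ŷ = 10 = 10; e = 4 − 10 = -6
a=12: ŷ = 12 = 12; e = 14 − 12 = 2
a=13: ŷ = 13 = 13; e = 15 − 13 = 2
a=14: ŷ = 14 = 14; e = 12 − 14 = -2
a=15: ŷ = 15 = 15; e = 19 − 15 = 4
a=18: ŷ = 18 = 18; e = 15 − 18 = -3
a=24: ŷ = 24 = 24; e = 25 − 24 = 1
Largest |e| is 6 at a = 10, residual -6.

e = -6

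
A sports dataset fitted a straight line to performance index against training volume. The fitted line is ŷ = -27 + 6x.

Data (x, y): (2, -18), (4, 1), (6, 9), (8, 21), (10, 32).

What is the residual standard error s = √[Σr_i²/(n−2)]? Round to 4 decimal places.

x=2: ŷ = -27 + 6·2 = -15; r = -18 − (-15) = -3
x=4: ŷ = -27 + 6·4 = -3; r = 1 − (-3) = 4
x=6: ŷ = -27 + 6·6 = 9; r = 9 − 9 = 0
x=8: ŷ = -27 + 6·8 = 21; r = 21 − 21 = 0
x=10: ŷ = -27 + 6·10 = 33; r = 32 − 33 = -1
SSE = 9 + 16 + 0 + 0 + 1 = 26
s = √(26/3) = √8.66667 ≈ 2.9439

s = 2.9439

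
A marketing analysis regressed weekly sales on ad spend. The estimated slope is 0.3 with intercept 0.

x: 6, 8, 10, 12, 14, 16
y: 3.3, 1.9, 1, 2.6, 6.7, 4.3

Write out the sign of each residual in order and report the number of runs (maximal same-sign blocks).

4 runs

x=6: ŷ = 0.3·6 = 1.8; r = 3.3 − 1.8 = 1.5
x=8: ŷ = 0.3·8 = 2.4; r = 1.9 − 2.4 = -0.5
x=10: ŷ = 0.3·10 = 3; r = 1 − 3 = -2
x=12: ŷ = 0.3·12 = 3.6; r = 2.6 − 3.6 = -1
x=14: ŷ = 0.3·14 = 4.2; r = 6.7 − 4.2 = 2.5
x=16: ŷ = 0.3·16 = 4.8; r = 4.3 − 4.8 = -0.5
Signs: + − − − + −
Runs: +×1, −×3, +×1, −×1 → 4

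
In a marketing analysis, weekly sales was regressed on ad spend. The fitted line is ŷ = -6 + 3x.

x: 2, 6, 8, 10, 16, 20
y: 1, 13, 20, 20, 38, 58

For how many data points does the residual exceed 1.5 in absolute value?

x=2: ŷ = -6 + 3·2 = 0; r = 1 − 0 = 1
x=6: ŷ = -6 + 3·6 = 12; r = 13 − 12 = 1
x=8: ŷ = -6 + 3·8 = 18; r = 20 − 18 = 2
x=10: ŷ = -6 + 3·10 = 24; r = 20 − 24 = -4
x=16: ŷ = -6 + 3·16 = 42; r = 38 − 42 = -4
x=20: ŷ = -6 + 3·20 = 54; r = 58 − 54 = 4
|r| > 1.5: x=8 (|r|=2), x=10 (|r|=4), x=16 (|r|=4), x=20 (|r|=4) → 4

4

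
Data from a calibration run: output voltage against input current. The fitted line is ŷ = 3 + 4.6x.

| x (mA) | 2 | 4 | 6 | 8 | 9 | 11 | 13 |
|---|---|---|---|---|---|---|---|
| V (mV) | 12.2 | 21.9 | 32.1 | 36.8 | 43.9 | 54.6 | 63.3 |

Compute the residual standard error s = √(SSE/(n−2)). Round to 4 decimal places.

x=2: ŷ = 3 + 4.6·2 = 12.2; r = 12.2 − 12.2 = 0
x=4: ŷ = 3 + 4.6·4 = 21.4; r = 21.9 − 21.4 = 0.5
x=6: ŷ = 3 + 4.6·6 = 30.6; r = 32.1 − 30.6 = 1.5
x=8: ŷ = 3 + 4.6·8 = 39.8; r = 36.8 − 39.8 = -3
x=9: ŷ = 3 + 4.6·9 = 44.4; r = 43.9 − 44.4 = -0.5
x=11: ŷ = 3 + 4.6·11 = 53.6; r = 54.6 − 53.6 = 1
x=13: ŷ = 3 + 4.6·13 = 62.8; r = 63.3 − 62.8 = 0.5
SSE = 0 + 0.25 + 2.25 + 9 + 0.25 + 1 + 0.25 = 13
s = √(13/5) = √2.6 ≈ 1.6125

s = 1.6125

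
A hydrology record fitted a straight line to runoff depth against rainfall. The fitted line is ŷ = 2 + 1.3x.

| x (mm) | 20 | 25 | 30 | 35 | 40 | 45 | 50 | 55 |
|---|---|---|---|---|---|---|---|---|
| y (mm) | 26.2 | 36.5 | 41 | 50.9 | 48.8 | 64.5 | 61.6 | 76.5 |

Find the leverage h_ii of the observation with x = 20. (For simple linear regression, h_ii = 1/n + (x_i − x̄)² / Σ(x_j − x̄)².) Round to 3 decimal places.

x̄ = (20 + 25 + 30 + 35 + 40 + 45 + 50 + 55)/8 = 37.5
Σ(x − x̄)² = 306.25 + 156.25 + 56.25 + 6.25 + 6.25 + 56.25 + 156.25 + 306.25 = 1050
h = 1/8 + (-17.5)²/1050 = 0.125 + 0.291667 = 0.417

h = 0.417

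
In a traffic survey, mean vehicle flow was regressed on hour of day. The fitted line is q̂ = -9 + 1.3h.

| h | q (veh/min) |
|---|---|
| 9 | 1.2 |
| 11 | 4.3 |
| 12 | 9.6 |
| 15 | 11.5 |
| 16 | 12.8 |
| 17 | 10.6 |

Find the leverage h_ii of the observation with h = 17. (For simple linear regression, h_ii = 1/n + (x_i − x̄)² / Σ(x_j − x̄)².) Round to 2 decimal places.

h̄ = (9 + 11 + 12 + 15 + 16 + 17)/6 = 13.3333
Σ(h − h̄)² = 18.7778 + 5.44444 + 1.77778 + 2.77778 + 7.11111 + 13.4444 = 49.3333
h = 1/6 + (3.66667)²/49.3333 = 0.166667 + 0.272523 = 0.44

h = 0.44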